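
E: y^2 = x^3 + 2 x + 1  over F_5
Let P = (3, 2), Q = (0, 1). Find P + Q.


P != Q, so use the chord formula.
s = (y2 - y1) / (x2 - x1) = (4) / (2) mod 5 = 2
x3 = s^2 - x1 - x2 mod 5 = 2^2 - 3 - 0 = 1
y3 = s (x1 - x3) - y1 mod 5 = 2 * (3 - 1) - 2 = 2

P + Q = (1, 2)


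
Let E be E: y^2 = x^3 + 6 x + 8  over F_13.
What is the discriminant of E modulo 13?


4 a^3 + 27 b^2 = 4*6^3 + 27*8^2 = 864 + 1728 = 2592
Delta = -16 * (2592) = -41472
Delta mod 13 = 11

Delta = 11 (mod 13)


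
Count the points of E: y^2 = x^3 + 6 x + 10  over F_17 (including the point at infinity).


For each x in F_17, count y with y^2 = x^3 + 6 x + 10 mod 17:
  x = 1: RHS = 0, y in [0]  -> 1 point(s)
  x = 2: RHS = 13, y in [8, 9]  -> 2 point(s)
  x = 3: RHS = 4, y in [2, 15]  -> 2 point(s)
  x = 4: RHS = 13, y in [8, 9]  -> 2 point(s)
  x = 7: RHS = 4, y in [2, 15]  -> 2 point(s)
  x = 8: RHS = 9, y in [3, 14]  -> 2 point(s)
  x = 10: RHS = 16, y in [4, 13]  -> 2 point(s)
  x = 11: RHS = 13, y in [8, 9]  -> 2 point(s)
  x = 12: RHS = 8, y in [5, 12]  -> 2 point(s)
  x = 14: RHS = 16, y in [4, 13]  -> 2 point(s)
Affine points: 19. Add the point at infinity: total = 20.

#E(F_17) = 20


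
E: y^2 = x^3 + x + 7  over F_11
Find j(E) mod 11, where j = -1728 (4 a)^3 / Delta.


Delta = -16(4 a^3 + 27 b^2) mod 11 = 9
-1728 * (4 a)^3 = -1728 * (4*1)^3 mod 11 = 2
j = 2 * 9^(-1) mod 11 = 10

j = 10 (mod 11)


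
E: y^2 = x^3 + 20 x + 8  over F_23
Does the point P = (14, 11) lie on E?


Check whether y^2 = x^3 + 20 x + 8 (mod 23) for (x, y) = (14, 11).
LHS: y^2 = 11^2 mod 23 = 6
RHS: x^3 + 20 x + 8 = 14^3 + 20*14 + 8 mod 23 = 19
LHS != RHS

No, not on the curve


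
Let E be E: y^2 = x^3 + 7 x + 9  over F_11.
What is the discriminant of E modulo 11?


4 a^3 + 27 b^2 = 4*7^3 + 27*9^2 = 1372 + 2187 = 3559
Delta = -16 * (3559) = -56944
Delta mod 11 = 3

Delta = 3 (mod 11)


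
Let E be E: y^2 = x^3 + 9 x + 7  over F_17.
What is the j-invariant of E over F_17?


Delta = -16(4 a^3 + 27 b^2) mod 17 = 6
-1728 * (4 a)^3 = -1728 * (4*9)^3 mod 17 = 14
j = 14 * 6^(-1) mod 17 = 8

j = 8 (mod 17)


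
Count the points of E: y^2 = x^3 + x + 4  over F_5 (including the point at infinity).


For each x in F_5, count y with y^2 = x^3 + 1 x + 4 mod 5:
  x = 0: RHS = 4, y in [2, 3]  -> 2 point(s)
  x = 1: RHS = 1, y in [1, 4]  -> 2 point(s)
  x = 2: RHS = 4, y in [2, 3]  -> 2 point(s)
  x = 3: RHS = 4, y in [2, 3]  -> 2 point(s)
Affine points: 8. Add the point at infinity: total = 9.

#E(F_5) = 9


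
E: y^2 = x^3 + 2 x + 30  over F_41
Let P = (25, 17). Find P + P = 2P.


Doubling: s = (3 x1^2 + a) / (2 y1)
s = (3*25^2 + 2) / (2*17) mod 41 = 13
x3 = s^2 - 2 x1 mod 41 = 13^2 - 2*25 = 37
y3 = s (x1 - x3) - y1 mod 41 = 13 * (25 - 37) - 17 = 32

2P = (37, 32)


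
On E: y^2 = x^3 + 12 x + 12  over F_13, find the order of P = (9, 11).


Compute successive multiples of P until we hit O:
  1P = (9, 11)
  2P = (12, 8)
  3P = (6, 12)
  4P = (1, 8)
  5P = (7, 6)
  6P = (0, 5)
  7P = (3, 6)
  8P = (10, 12)
  ... (continuing to 19P)
  19P = O

ord(P) = 19


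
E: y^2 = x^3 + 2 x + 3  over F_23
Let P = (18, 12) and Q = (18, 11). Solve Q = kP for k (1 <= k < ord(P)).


Enumerate multiples of P until we hit Q = (18, 11):
  1P = (18, 12)
  2P = (5, 0)
  3P = (18, 11)
Match found at i = 3.

k = 3


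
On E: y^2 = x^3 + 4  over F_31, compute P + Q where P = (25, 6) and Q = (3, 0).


P != Q, so use the chord formula.
s = (y2 - y1) / (x2 - x1) = (25) / (9) mod 31 = 20
x3 = s^2 - x1 - x2 mod 31 = 20^2 - 25 - 3 = 0
y3 = s (x1 - x3) - y1 mod 31 = 20 * (25 - 0) - 6 = 29

P + Q = (0, 29)


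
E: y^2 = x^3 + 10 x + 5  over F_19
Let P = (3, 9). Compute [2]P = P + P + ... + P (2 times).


k = 2 = 10_2 (binary, LSB first: 01)
Double-and-add from P = (3, 9):
  bit 0 = 0: acc unchanged = O
  bit 1 = 1: acc = O + (14, 18) = (14, 18)

2P = (14, 18)


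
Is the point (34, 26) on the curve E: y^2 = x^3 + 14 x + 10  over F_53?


Check whether y^2 = x^3 + 14 x + 10 (mod 53) for (x, y) = (34, 26).
LHS: y^2 = 26^2 mod 53 = 40
RHS: x^3 + 14 x + 10 = 34^3 + 14*34 + 10 mod 53 = 40
LHS = RHS

Yes, on the curve


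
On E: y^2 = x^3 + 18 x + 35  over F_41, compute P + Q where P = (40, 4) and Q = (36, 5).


P != Q, so use the chord formula.
s = (y2 - y1) / (x2 - x1) = (1) / (37) mod 41 = 10
x3 = s^2 - x1 - x2 mod 41 = 10^2 - 40 - 36 = 24
y3 = s (x1 - x3) - y1 mod 41 = 10 * (40 - 24) - 4 = 33

P + Q = (24, 33)


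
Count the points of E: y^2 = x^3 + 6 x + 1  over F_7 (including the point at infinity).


For each x in F_7, count y with y^2 = x^3 + 6 x + 1 mod 7:
  x = 0: RHS = 1, y in [1, 6]  -> 2 point(s)
  x = 1: RHS = 1, y in [1, 6]  -> 2 point(s)
  x = 2: RHS = 0, y in [0]  -> 1 point(s)
  x = 3: RHS = 4, y in [2, 5]  -> 2 point(s)
  x = 5: RHS = 2, y in [3, 4]  -> 2 point(s)
  x = 6: RHS = 1, y in [1, 6]  -> 2 point(s)
Affine points: 11. Add the point at infinity: total = 12.

#E(F_7) = 12


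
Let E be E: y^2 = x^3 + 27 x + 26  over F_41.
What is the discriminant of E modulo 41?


4 a^3 + 27 b^2 = 4*27^3 + 27*26^2 = 78732 + 18252 = 96984
Delta = -16 * (96984) = -1551744
Delta mod 41 = 24

Delta = 24 (mod 41)


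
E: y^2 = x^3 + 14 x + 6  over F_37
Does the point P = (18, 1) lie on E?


Check whether y^2 = x^3 + 14 x + 6 (mod 37) for (x, y) = (18, 1).
LHS: y^2 = 1^2 mod 37 = 1
RHS: x^3 + 14 x + 6 = 18^3 + 14*18 + 6 mod 37 = 22
LHS != RHS

No, not on the curve


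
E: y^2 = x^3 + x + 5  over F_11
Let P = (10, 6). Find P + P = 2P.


Doubling: s = (3 x1^2 + a) / (2 y1)
s = (3*10^2 + 1) / (2*6) mod 11 = 4
x3 = s^2 - 2 x1 mod 11 = 4^2 - 2*10 = 7
y3 = s (x1 - x3) - y1 mod 11 = 4 * (10 - 7) - 6 = 6

2P = (7, 6)


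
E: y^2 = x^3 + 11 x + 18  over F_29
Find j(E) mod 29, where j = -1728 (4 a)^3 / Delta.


Delta = -16(4 a^3 + 27 b^2) mod 29 = 4
-1728 * (4 a)^3 = -1728 * (4*11)^3 mod 29 = 16
j = 16 * 4^(-1) mod 29 = 4

j = 4 (mod 29)


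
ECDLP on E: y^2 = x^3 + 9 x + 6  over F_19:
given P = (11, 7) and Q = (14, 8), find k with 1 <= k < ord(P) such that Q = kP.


Enumerate multiples of P until we hit Q = (14, 8):
  1P = (11, 7)
  2P = (14, 11)
  3P = (0, 14)
  4P = (15, 18)
  5P = (16, 3)
  6P = (1, 4)
  7P = (5, 10)
  8P = (8, 1)
  9P = (4, 7)
  10P = (4, 12)
  11P = (8, 18)
  12P = (5, 9)
  13P = (1, 15)
  14P = (16, 16)
  15P = (15, 1)
  16P = (0, 5)
  17P = (14, 8)
Match found at i = 17.

k = 17


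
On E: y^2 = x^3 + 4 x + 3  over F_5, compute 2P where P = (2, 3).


k = 2 = 10_2 (binary, LSB first: 01)
Double-and-add from P = (2, 3):
  bit 0 = 0: acc unchanged = O
  bit 1 = 1: acc = O + (2, 2) = (2, 2)

2P = (2, 2)


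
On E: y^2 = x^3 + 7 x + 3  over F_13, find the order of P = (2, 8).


Compute successive multiples of P until we hit O:
  1P = (2, 8)
  2P = (0, 9)
  3P = (8, 8)
  4P = (3, 5)
  5P = (4, 11)
  6P = (6, 12)
  7P = (6, 1)
  8P = (4, 2)
  ... (continuing to 13P)
  13P = O

ord(P) = 13


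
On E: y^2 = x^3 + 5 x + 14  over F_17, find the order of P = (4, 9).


Compute successive multiples of P until we hit O:
  1P = (4, 9)
  2P = (13, 7)
  3P = (16, 5)
  4P = (16, 12)
  5P = (13, 10)
  6P = (4, 8)
  7P = O

ord(P) = 7


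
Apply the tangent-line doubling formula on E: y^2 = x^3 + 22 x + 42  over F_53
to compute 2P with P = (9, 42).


Doubling: s = (3 x1^2 + a) / (2 y1)
s = (3*9^2 + 22) / (2*42) mod 53 = 0
x3 = s^2 - 2 x1 mod 53 = 0^2 - 2*9 = 35
y3 = s (x1 - x3) - y1 mod 53 = 0 * (9 - 35) - 42 = 11

2P = (35, 11)


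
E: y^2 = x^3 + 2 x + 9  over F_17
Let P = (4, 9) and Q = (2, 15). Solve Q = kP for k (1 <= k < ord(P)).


Enumerate multiples of P until we hit Q = (2, 15):
  1P = (4, 9)
  2P = (10, 14)
  3P = (7, 14)
  4P = (5, 12)
  5P = (0, 3)
  6P = (11, 6)
  7P = (6, 4)
  8P = (9, 12)
  9P = (3, 12)
  10P = (2, 2)
  11P = (2, 15)
Match found at i = 11.

k = 11


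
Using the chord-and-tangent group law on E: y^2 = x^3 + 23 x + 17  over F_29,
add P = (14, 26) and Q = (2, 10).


P != Q, so use the chord formula.
s = (y2 - y1) / (x2 - x1) = (13) / (17) mod 29 = 11
x3 = s^2 - x1 - x2 mod 29 = 11^2 - 14 - 2 = 18
y3 = s (x1 - x3) - y1 mod 29 = 11 * (14 - 18) - 26 = 17

P + Q = (18, 17)


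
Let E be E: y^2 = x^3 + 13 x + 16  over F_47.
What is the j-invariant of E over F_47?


Delta = -16(4 a^3 + 27 b^2) mod 47 = 15
-1728 * (4 a)^3 = -1728 * (4*13)^3 mod 47 = 12
j = 12 * 15^(-1) mod 47 = 29

j = 29 (mod 47)


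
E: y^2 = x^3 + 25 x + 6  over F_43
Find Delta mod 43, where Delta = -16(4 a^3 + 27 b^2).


4 a^3 + 27 b^2 = 4*25^3 + 27*6^2 = 62500 + 972 = 63472
Delta = -16 * (63472) = -1015552
Delta mod 43 = 22

Delta = 22 (mod 43)


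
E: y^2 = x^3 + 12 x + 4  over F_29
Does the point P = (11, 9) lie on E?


Check whether y^2 = x^3 + 12 x + 4 (mod 29) for (x, y) = (11, 9).
LHS: y^2 = 9^2 mod 29 = 23
RHS: x^3 + 12 x + 4 = 11^3 + 12*11 + 4 mod 29 = 17
LHS != RHS

No, not on the curve


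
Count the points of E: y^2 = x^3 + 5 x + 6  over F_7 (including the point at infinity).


For each x in F_7, count y with y^2 = x^3 + 5 x + 6 mod 7:
  x = 5: RHS = 2, y in [3, 4]  -> 2 point(s)
  x = 6: RHS = 0, y in [0]  -> 1 point(s)
Affine points: 3. Add the point at infinity: total = 4.

#E(F_7) = 4


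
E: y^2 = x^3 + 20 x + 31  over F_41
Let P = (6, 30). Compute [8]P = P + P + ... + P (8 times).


k = 8 = 1000_2 (binary, LSB first: 0001)
Double-and-add from P = (6, 30):
  bit 0 = 0: acc unchanged = O
  bit 1 = 0: acc unchanged = O
  bit 2 = 0: acc unchanged = O
  bit 3 = 1: acc = O + (25, 24) = (25, 24)

8P = (25, 24)


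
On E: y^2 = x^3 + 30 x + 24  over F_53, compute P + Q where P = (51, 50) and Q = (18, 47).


P != Q, so use the chord formula.
s = (y2 - y1) / (x2 - x1) = (50) / (20) mod 53 = 29
x3 = s^2 - x1 - x2 mod 53 = 29^2 - 51 - 18 = 30
y3 = s (x1 - x3) - y1 mod 53 = 29 * (51 - 30) - 50 = 29

P + Q = (30, 29)


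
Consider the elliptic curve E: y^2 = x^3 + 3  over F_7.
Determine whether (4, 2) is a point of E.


Check whether y^2 = x^3 + 0 x + 3 (mod 7) for (x, y) = (4, 2).
LHS: y^2 = 2^2 mod 7 = 4
RHS: x^3 + 0 x + 3 = 4^3 + 0*4 + 3 mod 7 = 4
LHS = RHS

Yes, on the curve


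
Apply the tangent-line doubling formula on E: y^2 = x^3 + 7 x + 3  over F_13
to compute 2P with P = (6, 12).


Doubling: s = (3 x1^2 + a) / (2 y1)
s = (3*6^2 + 7) / (2*12) mod 13 = 1
x3 = s^2 - 2 x1 mod 13 = 1^2 - 2*6 = 2
y3 = s (x1 - x3) - y1 mod 13 = 1 * (6 - 2) - 12 = 5

2P = (2, 5)


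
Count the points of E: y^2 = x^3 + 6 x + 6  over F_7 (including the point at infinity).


For each x in F_7, count y with y^2 = x^3 + 6 x + 6 mod 7:
  x = 3: RHS = 2, y in [3, 4]  -> 2 point(s)
  x = 5: RHS = 0, y in [0]  -> 1 point(s)
Affine points: 3. Add the point at infinity: total = 4.

#E(F_7) = 4


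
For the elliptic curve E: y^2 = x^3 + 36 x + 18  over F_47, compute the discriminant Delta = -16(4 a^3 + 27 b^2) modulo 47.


4 a^3 + 27 b^2 = 4*36^3 + 27*18^2 = 186624 + 8748 = 195372
Delta = -16 * (195372) = -3125952
Delta mod 47 = 18

Delta = 18 (mod 47)


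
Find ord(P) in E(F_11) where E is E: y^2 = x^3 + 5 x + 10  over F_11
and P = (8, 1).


Compute successive multiples of P until we hit O:
  1P = (8, 1)
  2P = (9, 5)
  3P = (10, 2)
  4P = (7, 5)
  5P = (1, 4)
  6P = (6, 6)
  7P = (6, 5)
  8P = (1, 7)
  ... (continuing to 13P)
  13P = O

ord(P) = 13


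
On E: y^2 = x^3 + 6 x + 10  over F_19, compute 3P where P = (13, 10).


k = 3 = 11_2 (binary, LSB first: 11)
Double-and-add from P = (13, 10):
  bit 0 = 1: acc = O + (13, 10) = (13, 10)
  bit 1 = 1: acc = (13, 10) + (12, 9) = (14, 8)

3P = (14, 8)


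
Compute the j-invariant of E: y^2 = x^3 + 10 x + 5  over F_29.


Delta = -16(4 a^3 + 27 b^2) mod 29 = 20
-1728 * (4 a)^3 = -1728 * (4*10)^3 mod 29 = 22
j = 22 * 20^(-1) mod 29 = 4

j = 4 (mod 29)


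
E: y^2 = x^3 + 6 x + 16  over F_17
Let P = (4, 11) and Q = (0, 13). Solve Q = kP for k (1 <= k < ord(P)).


Enumerate multiples of P until we hit Q = (0, 13):
  1P = (4, 11)
  2P = (8, 7)
  3P = (6, 8)
  4P = (5, 16)
  5P = (16, 14)
  6P = (13, 8)
  7P = (2, 11)
  8P = (11, 6)
  9P = (15, 9)
  10P = (0, 13)
Match found at i = 10.

k = 10


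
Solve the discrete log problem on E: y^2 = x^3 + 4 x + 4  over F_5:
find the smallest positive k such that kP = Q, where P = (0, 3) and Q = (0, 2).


Enumerate multiples of P until we hit Q = (0, 2):
  1P = (0, 3)
  2P = (1, 3)
  3P = (4, 2)
  4P = (2, 0)
  5P = (4, 3)
  6P = (1, 2)
  7P = (0, 2)
Match found at i = 7.

k = 7


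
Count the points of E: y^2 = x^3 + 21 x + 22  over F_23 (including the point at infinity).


For each x in F_23, count y with y^2 = x^3 + 21 x + 22 mod 23:
  x = 2: RHS = 3, y in [7, 16]  -> 2 point(s)
  x = 4: RHS = 9, y in [3, 20]  -> 2 point(s)
  x = 7: RHS = 6, y in [11, 12]  -> 2 point(s)
  x = 8: RHS = 12, y in [9, 14]  -> 2 point(s)
  x = 10: RHS = 13, y in [6, 17]  -> 2 point(s)
  x = 12: RHS = 1, y in [1, 22]  -> 2 point(s)
  x = 13: RHS = 8, y in [10, 13]  -> 2 point(s)
  x = 14: RHS = 1, y in [1, 22]  -> 2 point(s)
  x = 15: RHS = 9, y in [3, 20]  -> 2 point(s)
  x = 17: RHS = 2, y in [5, 18]  -> 2 point(s)
  x = 19: RHS = 12, y in [9, 14]  -> 2 point(s)
  x = 20: RHS = 1, y in [1, 22]  -> 2 point(s)
  x = 21: RHS = 18, y in [8, 15]  -> 2 point(s)
  x = 22: RHS = 0, y in [0]  -> 1 point(s)
Affine points: 27. Add the point at infinity: total = 28.

#E(F_23) = 28


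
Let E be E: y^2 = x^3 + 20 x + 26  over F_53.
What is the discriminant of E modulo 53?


4 a^3 + 27 b^2 = 4*20^3 + 27*26^2 = 32000 + 18252 = 50252
Delta = -16 * (50252) = -804032
Delta mod 53 = 31

Delta = 31 (mod 53)


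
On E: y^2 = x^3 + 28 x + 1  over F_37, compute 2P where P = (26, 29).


Doubling: s = (3 x1^2 + a) / (2 y1)
s = (3*26^2 + 28) / (2*29) mod 37 = 1
x3 = s^2 - 2 x1 mod 37 = 1^2 - 2*26 = 23
y3 = s (x1 - x3) - y1 mod 37 = 1 * (26 - 23) - 29 = 11

2P = (23, 11)


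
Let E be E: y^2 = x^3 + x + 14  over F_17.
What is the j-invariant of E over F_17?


Delta = -16(4 a^3 + 27 b^2) mod 17 = 9
-1728 * (4 a)^3 = -1728 * (4*1)^3 mod 17 = 10
j = 10 * 9^(-1) mod 17 = 3

j = 3 (mod 17)


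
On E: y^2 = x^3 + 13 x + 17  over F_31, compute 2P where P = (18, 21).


k = 2 = 10_2 (binary, LSB first: 01)
Double-and-add from P = (18, 21):
  bit 0 = 0: acc unchanged = O
  bit 1 = 1: acc = O + (20, 0) = (20, 0)

2P = (20, 0)


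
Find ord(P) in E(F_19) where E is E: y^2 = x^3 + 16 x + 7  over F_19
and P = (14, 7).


Compute successive multiples of P until we hit O:
  1P = (14, 7)
  2P = (0, 8)
  3P = (2, 3)
  4P = (1, 10)
  5P = (9, 5)
  6P = (3, 5)
  7P = (8, 1)
  8P = (17, 9)
  ... (continuing to 21P)
  21P = O

ord(P) = 21


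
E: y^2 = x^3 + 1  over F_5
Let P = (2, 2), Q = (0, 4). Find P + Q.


P != Q, so use the chord formula.
s = (y2 - y1) / (x2 - x1) = (2) / (3) mod 5 = 4
x3 = s^2 - x1 - x2 mod 5 = 4^2 - 2 - 0 = 4
y3 = s (x1 - x3) - y1 mod 5 = 4 * (2 - 4) - 2 = 0

P + Q = (4, 0)


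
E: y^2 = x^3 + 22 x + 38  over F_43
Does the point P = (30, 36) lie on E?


Check whether y^2 = x^3 + 22 x + 38 (mod 43) for (x, y) = (30, 36).
LHS: y^2 = 36^2 mod 43 = 6
RHS: x^3 + 22 x + 38 = 30^3 + 22*30 + 38 mod 43 = 6
LHS = RHS

Yes, on the curve


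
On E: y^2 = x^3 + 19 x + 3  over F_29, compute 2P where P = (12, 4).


Doubling: s = (3 x1^2 + a) / (2 y1)
s = (3*12^2 + 19) / (2*4) mod 29 = 2
x3 = s^2 - 2 x1 mod 29 = 2^2 - 2*12 = 9
y3 = s (x1 - x3) - y1 mod 29 = 2 * (12 - 9) - 4 = 2

2P = (9, 2)


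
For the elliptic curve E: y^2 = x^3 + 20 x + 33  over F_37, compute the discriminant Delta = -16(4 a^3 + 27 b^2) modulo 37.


4 a^3 + 27 b^2 = 4*20^3 + 27*33^2 = 32000 + 29403 = 61403
Delta = -16 * (61403) = -982448
Delta mod 37 = 13

Delta = 13 (mod 37)


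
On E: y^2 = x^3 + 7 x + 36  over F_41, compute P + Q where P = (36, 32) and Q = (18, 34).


P != Q, so use the chord formula.
s = (y2 - y1) / (x2 - x1) = (2) / (23) mod 41 = 9
x3 = s^2 - x1 - x2 mod 41 = 9^2 - 36 - 18 = 27
y3 = s (x1 - x3) - y1 mod 41 = 9 * (36 - 27) - 32 = 8

P + Q = (27, 8)


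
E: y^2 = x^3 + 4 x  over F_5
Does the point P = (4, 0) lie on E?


Check whether y^2 = x^3 + 4 x + 0 (mod 5) for (x, y) = (4, 0).
LHS: y^2 = 0^2 mod 5 = 0
RHS: x^3 + 4 x + 0 = 4^3 + 4*4 + 0 mod 5 = 0
LHS = RHS

Yes, on the curve


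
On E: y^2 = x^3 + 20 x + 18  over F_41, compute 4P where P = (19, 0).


k = 4 = 100_2 (binary, LSB first: 001)
Double-and-add from P = (19, 0):
  bit 0 = 0: acc unchanged = O
  bit 1 = 0: acc unchanged = O
  bit 2 = 1: acc = O + O = O

4P = O


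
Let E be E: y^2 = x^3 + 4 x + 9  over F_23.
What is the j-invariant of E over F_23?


Delta = -16(4 a^3 + 27 b^2) mod 23 = 12
-1728 * (4 a)^3 = -1728 * (4*4)^3 mod 23 = 17
j = 17 * 12^(-1) mod 23 = 11

j = 11 (mod 23)


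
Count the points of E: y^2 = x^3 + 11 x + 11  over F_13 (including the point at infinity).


For each x in F_13, count y with y^2 = x^3 + 11 x + 11 mod 13:
  x = 1: RHS = 10, y in [6, 7]  -> 2 point(s)
  x = 5: RHS = 9, y in [3, 10]  -> 2 point(s)
  x = 8: RHS = 0, y in [0]  -> 1 point(s)
  x = 10: RHS = 3, y in [4, 9]  -> 2 point(s)
  x = 12: RHS = 12, y in [5, 8]  -> 2 point(s)
Affine points: 9. Add the point at infinity: total = 10.

#E(F_13) = 10


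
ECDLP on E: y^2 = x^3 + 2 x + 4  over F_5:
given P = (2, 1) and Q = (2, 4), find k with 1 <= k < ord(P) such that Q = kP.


Enumerate multiples of P until we hit Q = (2, 4):
  1P = (2, 1)
  2P = (0, 3)
  3P = (4, 1)
  4P = (4, 4)
  5P = (0, 2)
  6P = (2, 4)
Match found at i = 6.

k = 6


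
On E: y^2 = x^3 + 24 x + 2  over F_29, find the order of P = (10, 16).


Compute successive multiples of P until we hit O:
  1P = (10, 16)
  2P = (15, 24)
  3P = (17, 25)
  4P = (22, 10)
  5P = (19, 3)
  6P = (25, 25)
  7P = (28, 8)
  8P = (27, 27)
  ... (continuing to 24P)
  24P = O

ord(P) = 24


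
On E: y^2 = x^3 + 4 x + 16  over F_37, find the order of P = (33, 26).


Compute successive multiples of P until we hit O:
  1P = (33, 26)
  2P = (9, 35)
  3P = (20, 20)
  4P = (28, 19)
  5P = (12, 33)
  6P = (25, 33)
  7P = (0, 33)
  8P = (14, 35)
  ... (continuing to 18P)
  18P = O

ord(P) = 18


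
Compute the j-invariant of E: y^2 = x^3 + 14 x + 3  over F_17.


Delta = -16(4 a^3 + 27 b^2) mod 17 = 16
-1728 * (4 a)^3 = -1728 * (4*14)^3 mod 17 = 2
j = 2 * 16^(-1) mod 17 = 15

j = 15 (mod 17)


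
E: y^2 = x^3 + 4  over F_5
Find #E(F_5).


For each x in F_5, count y with y^2 = x^3 + 0 x + 4 mod 5:
  x = 0: RHS = 4, y in [2, 3]  -> 2 point(s)
  x = 1: RHS = 0, y in [0]  -> 1 point(s)
  x = 3: RHS = 1, y in [1, 4]  -> 2 point(s)
Affine points: 5. Add the point at infinity: total = 6.

#E(F_5) = 6


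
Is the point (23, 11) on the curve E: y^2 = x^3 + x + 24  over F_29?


Check whether y^2 = x^3 + 1 x + 24 (mod 29) for (x, y) = (23, 11).
LHS: y^2 = 11^2 mod 29 = 5
RHS: x^3 + 1 x + 24 = 23^3 + 1*23 + 24 mod 29 = 5
LHS = RHS

Yes, on the curve


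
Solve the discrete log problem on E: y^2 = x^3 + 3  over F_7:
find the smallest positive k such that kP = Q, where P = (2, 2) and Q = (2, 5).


Enumerate multiples of P until we hit Q = (2, 5):
  1P = (2, 2)
  2P = (5, 3)
  3P = (4, 2)
  4P = (1, 5)
  5P = (6, 3)
  6P = (3, 3)
  7P = (3, 4)
  8P = (6, 4)
  9P = (1, 2)
  10P = (4, 5)
  11P = (5, 4)
  12P = (2, 5)
Match found at i = 12.

k = 12


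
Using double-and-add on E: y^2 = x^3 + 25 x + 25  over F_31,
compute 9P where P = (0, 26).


k = 9 = 1001_2 (binary, LSB first: 1001)
Double-and-add from P = (0, 26):
  bit 0 = 1: acc = O + (0, 26) = (0, 26)
  bit 1 = 0: acc unchanged = (0, 26)
  bit 2 = 0: acc unchanged = (0, 26)
  bit 3 = 1: acc = (0, 26) + (25, 0) = (11, 9)

9P = (11, 9)


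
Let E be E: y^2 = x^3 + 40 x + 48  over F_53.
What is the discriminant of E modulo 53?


4 a^3 + 27 b^2 = 4*40^3 + 27*48^2 = 256000 + 62208 = 318208
Delta = -16 * (318208) = -5091328
Delta mod 53 = 11

Delta = 11 (mod 53)


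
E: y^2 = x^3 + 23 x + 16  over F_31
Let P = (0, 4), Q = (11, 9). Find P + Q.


P != Q, so use the chord formula.
s = (y2 - y1) / (x2 - x1) = (5) / (11) mod 31 = 23
x3 = s^2 - x1 - x2 mod 31 = 23^2 - 0 - 11 = 22
y3 = s (x1 - x3) - y1 mod 31 = 23 * (0 - 22) - 4 = 17

P + Q = (22, 17)


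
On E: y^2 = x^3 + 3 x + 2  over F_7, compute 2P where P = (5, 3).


Doubling: s = (3 x1^2 + a) / (2 y1)
s = (3*5^2 + 3) / (2*3) mod 7 = 6
x3 = s^2 - 2 x1 mod 7 = 6^2 - 2*5 = 5
y3 = s (x1 - x3) - y1 mod 7 = 6 * (5 - 5) - 3 = 4

2P = (5, 4)


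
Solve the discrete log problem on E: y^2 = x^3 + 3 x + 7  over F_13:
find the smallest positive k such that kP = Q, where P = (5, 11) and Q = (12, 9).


Enumerate multiples of P until we hit Q = (12, 9):
  1P = (5, 11)
  2P = (3, 2)
  3P = (9, 10)
  4P = (8, 6)
  5P = (10, 6)
  6P = (12, 9)
Match found at i = 6.

k = 6


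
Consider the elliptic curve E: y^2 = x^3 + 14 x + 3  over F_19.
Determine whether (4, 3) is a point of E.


Check whether y^2 = x^3 + 14 x + 3 (mod 19) for (x, y) = (4, 3).
LHS: y^2 = 3^2 mod 19 = 9
RHS: x^3 + 14 x + 3 = 4^3 + 14*4 + 3 mod 19 = 9
LHS = RHS

Yes, on the curve


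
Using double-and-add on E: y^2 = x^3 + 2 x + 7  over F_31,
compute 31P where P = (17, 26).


k = 31 = 11111_2 (binary, LSB first: 11111)
Double-and-add from P = (17, 26):
  bit 0 = 1: acc = O + (17, 26) = (17, 26)
  bit 1 = 1: acc = (17, 26) + (6, 7) = (22, 2)
  bit 2 = 1: acc = (22, 2) + (20, 7) = (3, 28)
  bit 3 = 1: acc = (3, 28) + (30, 29) = (0, 10)
  bit 4 = 1: acc = (0, 10) + (21, 14) = (30, 2)

31P = (30, 2)


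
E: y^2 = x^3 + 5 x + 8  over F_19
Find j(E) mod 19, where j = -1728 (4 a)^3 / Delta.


Delta = -16(4 a^3 + 27 b^2) mod 19 = 15
-1728 * (4 a)^3 = -1728 * (4*5)^3 mod 19 = 1
j = 1 * 15^(-1) mod 19 = 14

j = 14 (mod 19)


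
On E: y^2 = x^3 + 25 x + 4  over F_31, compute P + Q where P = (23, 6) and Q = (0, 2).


P != Q, so use the chord formula.
s = (y2 - y1) / (x2 - x1) = (27) / (8) mod 31 = 15
x3 = s^2 - x1 - x2 mod 31 = 15^2 - 23 - 0 = 16
y3 = s (x1 - x3) - y1 mod 31 = 15 * (23 - 16) - 6 = 6

P + Q = (16, 6)


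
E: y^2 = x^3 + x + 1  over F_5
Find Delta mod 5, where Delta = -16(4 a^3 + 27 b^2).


4 a^3 + 27 b^2 = 4*1^3 + 27*1^2 = 4 + 27 = 31
Delta = -16 * (31) = -496
Delta mod 5 = 4

Delta = 4 (mod 5)


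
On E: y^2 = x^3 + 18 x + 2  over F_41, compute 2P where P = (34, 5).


Doubling: s = (3 x1^2 + a) / (2 y1)
s = (3*34^2 + 18) / (2*5) mod 41 = 37
x3 = s^2 - 2 x1 mod 41 = 37^2 - 2*34 = 30
y3 = s (x1 - x3) - y1 mod 41 = 37 * (34 - 30) - 5 = 20

2P = (30, 20)


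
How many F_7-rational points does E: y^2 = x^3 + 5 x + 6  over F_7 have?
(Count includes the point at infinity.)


For each x in F_7, count y with y^2 = x^3 + 5 x + 6 mod 7:
  x = 5: RHS = 2, y in [3, 4]  -> 2 point(s)
  x = 6: RHS = 0, y in [0]  -> 1 point(s)
Affine points: 3. Add the point at infinity: total = 4.

#E(F_7) = 4


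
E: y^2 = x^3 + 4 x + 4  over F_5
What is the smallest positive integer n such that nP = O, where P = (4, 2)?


Compute successive multiples of P until we hit O:
  1P = (4, 2)
  2P = (1, 2)
  3P = (0, 3)
  4P = (2, 0)
  5P = (0, 2)
  6P = (1, 3)
  7P = (4, 3)
  8P = O

ord(P) = 8


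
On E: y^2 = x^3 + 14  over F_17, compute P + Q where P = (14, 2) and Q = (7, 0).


P != Q, so use the chord formula.
s = (y2 - y1) / (x2 - x1) = (15) / (10) mod 17 = 10
x3 = s^2 - x1 - x2 mod 17 = 10^2 - 14 - 7 = 11
y3 = s (x1 - x3) - y1 mod 17 = 10 * (14 - 11) - 2 = 11

P + Q = (11, 11)


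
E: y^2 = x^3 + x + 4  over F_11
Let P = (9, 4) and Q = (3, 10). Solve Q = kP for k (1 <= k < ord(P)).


Enumerate multiples of P until we hit Q = (3, 10):
  1P = (9, 4)
  2P = (2, 6)
  3P = (3, 10)
Match found at i = 3.

k = 3


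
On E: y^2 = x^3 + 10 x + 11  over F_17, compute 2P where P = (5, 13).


Doubling: s = (3 x1^2 + a) / (2 y1)
s = (3*5^2 + 10) / (2*13) mod 17 = 0
x3 = s^2 - 2 x1 mod 17 = 0^2 - 2*5 = 7
y3 = s (x1 - x3) - y1 mod 17 = 0 * (5 - 7) - 13 = 4

2P = (7, 4)


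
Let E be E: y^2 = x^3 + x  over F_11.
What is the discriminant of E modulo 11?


4 a^3 + 27 b^2 = 4*1^3 + 27*0^2 = 4 + 0 = 4
Delta = -16 * (4) = -64
Delta mod 11 = 2

Delta = 2 (mod 11)


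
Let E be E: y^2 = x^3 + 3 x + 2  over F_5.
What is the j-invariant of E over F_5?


Delta = -16(4 a^3 + 27 b^2) mod 5 = 4
-1728 * (4 a)^3 = -1728 * (4*3)^3 mod 5 = 1
j = 1 * 4^(-1) mod 5 = 4

j = 4 (mod 5)


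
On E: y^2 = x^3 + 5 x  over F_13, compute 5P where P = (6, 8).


k = 5 = 101_2 (binary, LSB first: 101)
Double-and-add from P = (6, 8):
  bit 0 = 1: acc = O + (6, 8) = (6, 8)
  bit 1 = 0: acc unchanged = (6, 8)
  bit 2 = 1: acc = (6, 8) + (3, 4) = (0, 0)

5P = (0, 0)


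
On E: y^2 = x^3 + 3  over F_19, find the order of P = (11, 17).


Compute successive multiples of P until we hit O:
  1P = (11, 17)
  2P = (2, 7)
  3P = (7, 17)
  4P = (1, 2)
  5P = (14, 7)
  6P = (3, 7)
  7P = (3, 12)
  8P = (14, 12)
  ... (continuing to 13P)
  13P = O

ord(P) = 13


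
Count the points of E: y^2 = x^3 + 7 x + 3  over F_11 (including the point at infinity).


For each x in F_11, count y with y^2 = x^3 + 7 x + 3 mod 11:
  x = 0: RHS = 3, y in [5, 6]  -> 2 point(s)
  x = 1: RHS = 0, y in [0]  -> 1 point(s)
  x = 2: RHS = 3, y in [5, 6]  -> 2 point(s)
  x = 5: RHS = 9, y in [3, 8]  -> 2 point(s)
  x = 9: RHS = 3, y in [5, 6]  -> 2 point(s)
Affine points: 9. Add the point at infinity: total = 10.

#E(F_11) = 10


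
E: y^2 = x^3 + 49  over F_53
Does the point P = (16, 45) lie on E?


Check whether y^2 = x^3 + 0 x + 49 (mod 53) for (x, y) = (16, 45).
LHS: y^2 = 45^2 mod 53 = 11
RHS: x^3 + 0 x + 49 = 16^3 + 0*16 + 49 mod 53 = 11
LHS = RHS

Yes, on the curve


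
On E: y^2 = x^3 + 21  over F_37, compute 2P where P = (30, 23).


Doubling: s = (3 x1^2 + a) / (2 y1)
s = (3*30^2 + 0) / (2*23) mod 37 = 4
x3 = s^2 - 2 x1 mod 37 = 4^2 - 2*30 = 30
y3 = s (x1 - x3) - y1 mod 37 = 4 * (30 - 30) - 23 = 14

2P = (30, 14)


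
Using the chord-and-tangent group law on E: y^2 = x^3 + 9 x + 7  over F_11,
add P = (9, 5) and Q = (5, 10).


P != Q, so use the chord formula.
s = (y2 - y1) / (x2 - x1) = (5) / (7) mod 11 = 7
x3 = s^2 - x1 - x2 mod 11 = 7^2 - 9 - 5 = 2
y3 = s (x1 - x3) - y1 mod 11 = 7 * (9 - 2) - 5 = 0

P + Q = (2, 0)


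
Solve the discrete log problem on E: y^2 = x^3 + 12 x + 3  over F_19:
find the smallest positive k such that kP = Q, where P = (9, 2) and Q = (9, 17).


Enumerate multiples of P until we hit Q = (9, 17):
  1P = (9, 2)
  2P = (5, 6)
  3P = (6, 14)
  4P = (1, 4)
  5P = (15, 9)
  6P = (18, 16)
  7P = (16, 4)
  8P = (3, 16)
  9P = (4, 18)
  10P = (17, 16)
  11P = (2, 15)
  12P = (13, 0)
  13P = (2, 4)
  14P = (17, 3)
  15P = (4, 1)
  16P = (3, 3)
  17P = (16, 15)
  18P = (18, 3)
  19P = (15, 10)
  20P = (1, 15)
  21P = (6, 5)
  22P = (5, 13)
  23P = (9, 17)
Match found at i = 23.

k = 23


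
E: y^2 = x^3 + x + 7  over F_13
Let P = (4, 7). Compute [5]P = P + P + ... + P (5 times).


k = 5 = 101_2 (binary, LSB first: 101)
Double-and-add from P = (4, 7):
  bit 0 = 1: acc = O + (4, 7) = (4, 7)
  bit 1 = 0: acc unchanged = (4, 7)
  bit 2 = 1: acc = (4, 7) + (10, 9) = (2, 11)

5P = (2, 11)


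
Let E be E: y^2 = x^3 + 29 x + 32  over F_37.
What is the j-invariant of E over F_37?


Delta = -16(4 a^3 + 27 b^2) mod 37 = 27
-1728 * (4 a)^3 = -1728 * (4*29)^3 mod 37 = 6
j = 6 * 27^(-1) mod 37 = 29

j = 29 (mod 37)


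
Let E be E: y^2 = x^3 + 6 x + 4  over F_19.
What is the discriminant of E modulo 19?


4 a^3 + 27 b^2 = 4*6^3 + 27*4^2 = 864 + 432 = 1296
Delta = -16 * (1296) = -20736
Delta mod 19 = 12

Delta = 12 (mod 19)


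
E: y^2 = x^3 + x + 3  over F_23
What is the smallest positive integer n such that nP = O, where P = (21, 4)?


Compute successive multiples of P until we hit O:
  1P = (21, 4)
  2P = (7, 13)
  3P = (19, 21)
  4P = (15, 14)
  5P = (0, 7)
  6P = (10, 1)
  7P = (5, 15)
  8P = (22, 1)
  ... (continuing to 27P)
  27P = O

ord(P) = 27


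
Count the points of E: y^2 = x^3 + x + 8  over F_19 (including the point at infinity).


For each x in F_19, count y with y^2 = x^3 + 1 x + 8 mod 19:
  x = 3: RHS = 0, y in [0]  -> 1 point(s)
  x = 4: RHS = 0, y in [0]  -> 1 point(s)
  x = 5: RHS = 5, y in [9, 10]  -> 2 point(s)
  x = 7: RHS = 16, y in [4, 15]  -> 2 point(s)
  x = 9: RHS = 5, y in [9, 10]  -> 2 point(s)
  x = 10: RHS = 11, y in [7, 12]  -> 2 point(s)
  x = 11: RHS = 1, y in [1, 18]  -> 2 point(s)
  x = 12: RHS = 0, y in [0]  -> 1 point(s)
  x = 14: RHS = 11, y in [7, 12]  -> 2 point(s)
  x = 15: RHS = 16, y in [4, 15]  -> 2 point(s)
  x = 16: RHS = 16, y in [4, 15]  -> 2 point(s)
  x = 17: RHS = 17, y in [6, 13]  -> 2 point(s)
  x = 18: RHS = 6, y in [5, 14]  -> 2 point(s)
Affine points: 23. Add the point at infinity: total = 24.

#E(F_19) = 24


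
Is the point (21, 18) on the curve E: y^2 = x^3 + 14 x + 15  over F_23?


Check whether y^2 = x^3 + 14 x + 15 (mod 23) for (x, y) = (21, 18).
LHS: y^2 = 18^2 mod 23 = 2
RHS: x^3 + 14 x + 15 = 21^3 + 14*21 + 15 mod 23 = 2
LHS = RHS

Yes, on the curve


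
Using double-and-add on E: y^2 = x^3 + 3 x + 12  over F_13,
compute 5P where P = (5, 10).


k = 5 = 101_2 (binary, LSB first: 101)
Double-and-add from P = (5, 10):
  bit 0 = 1: acc = O + (5, 10) = (5, 10)
  bit 1 = 0: acc unchanged = (5, 10)
  bit 2 = 1: acc = (5, 10) + (6, 8) = (6, 5)

5P = (6, 5)


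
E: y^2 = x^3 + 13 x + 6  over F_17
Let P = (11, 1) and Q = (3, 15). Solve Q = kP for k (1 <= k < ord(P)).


Enumerate multiples of P until we hit Q = (3, 15):
  1P = (11, 1)
  2P = (13, 14)
  3P = (14, 5)
  4P = (7, 10)
  5P = (3, 15)
Match found at i = 5.

k = 5


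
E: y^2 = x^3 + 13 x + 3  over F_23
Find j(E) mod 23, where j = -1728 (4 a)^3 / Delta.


Delta = -16(4 a^3 + 27 b^2) mod 23 = 13
-1728 * (4 a)^3 = -1728 * (4*13)^3 mod 23 = 19
j = 19 * 13^(-1) mod 23 = 5

j = 5 (mod 23)


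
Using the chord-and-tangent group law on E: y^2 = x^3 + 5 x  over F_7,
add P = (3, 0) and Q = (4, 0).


P != Q, so use the chord formula.
s = (y2 - y1) / (x2 - x1) = (0) / (1) mod 7 = 0
x3 = s^2 - x1 - x2 mod 7 = 0^2 - 3 - 4 = 0
y3 = s (x1 - x3) - y1 mod 7 = 0 * (3 - 0) - 0 = 0

P + Q = (0, 0)


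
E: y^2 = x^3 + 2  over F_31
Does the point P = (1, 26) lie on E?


Check whether y^2 = x^3 + 0 x + 2 (mod 31) for (x, y) = (1, 26).
LHS: y^2 = 26^2 mod 31 = 25
RHS: x^3 + 0 x + 2 = 1^3 + 0*1 + 2 mod 31 = 3
LHS != RHS

No, not on the curve


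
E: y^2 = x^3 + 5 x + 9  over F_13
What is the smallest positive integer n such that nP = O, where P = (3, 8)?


Compute successive multiples of P until we hit O:
  1P = (3, 8)
  2P = (11, 2)
  3P = (2, 1)
  4P = (5, 4)
  5P = (9, 4)
  6P = (0, 3)
  7P = (7, 7)
  8P = (12, 4)
  ... (continuing to 17P)
  17P = O

ord(P) = 17


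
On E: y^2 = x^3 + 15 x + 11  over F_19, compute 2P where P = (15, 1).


Doubling: s = (3 x1^2 + a) / (2 y1)
s = (3*15^2 + 15) / (2*1) mod 19 = 3
x3 = s^2 - 2 x1 mod 19 = 3^2 - 2*15 = 17
y3 = s (x1 - x3) - y1 mod 19 = 3 * (15 - 17) - 1 = 12

2P = (17, 12)


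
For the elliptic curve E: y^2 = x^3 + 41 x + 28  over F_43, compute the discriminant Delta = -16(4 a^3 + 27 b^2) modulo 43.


4 a^3 + 27 b^2 = 4*41^3 + 27*28^2 = 275684 + 21168 = 296852
Delta = -16 * (296852) = -4749632
Delta mod 43 = 19

Delta = 19 (mod 43)


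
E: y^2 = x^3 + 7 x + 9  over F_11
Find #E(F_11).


For each x in F_11, count y with y^2 = x^3 + 7 x + 9 mod 11:
  x = 0: RHS = 9, y in [3, 8]  -> 2 point(s)
  x = 2: RHS = 9, y in [3, 8]  -> 2 point(s)
  x = 5: RHS = 4, y in [2, 9]  -> 2 point(s)
  x = 6: RHS = 3, y in [5, 6]  -> 2 point(s)
  x = 7: RHS = 5, y in [4, 7]  -> 2 point(s)
  x = 8: RHS = 5, y in [4, 7]  -> 2 point(s)
  x = 9: RHS = 9, y in [3, 8]  -> 2 point(s)
  x = 10: RHS = 1, y in [1, 10]  -> 2 point(s)
Affine points: 16. Add the point at infinity: total = 17.

#E(F_11) = 17


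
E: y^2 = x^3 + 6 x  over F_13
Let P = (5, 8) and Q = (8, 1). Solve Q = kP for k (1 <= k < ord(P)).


Enumerate multiples of P until we hit Q = (8, 1):
  1P = (5, 8)
  2P = (4, 6)
  3P = (8, 12)
  4P = (9, 4)
  5P = (0, 0)
  6P = (9, 9)
  7P = (8, 1)
Match found at i = 7.

k = 7


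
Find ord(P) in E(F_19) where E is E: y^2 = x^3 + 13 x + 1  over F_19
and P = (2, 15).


Compute successive multiples of P until we hit O:
  1P = (2, 15)
  2P = (12, 2)
  3P = (16, 7)
  4P = (18, 5)
  5P = (8, 3)
  6P = (13, 7)
  7P = (5, 1)
  8P = (0, 1)
  ... (continuing to 25P)
  25P = O

ord(P) = 25


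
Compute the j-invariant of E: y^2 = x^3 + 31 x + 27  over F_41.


Delta = -16(4 a^3 + 27 b^2) mod 41 = 33
-1728 * (4 a)^3 = -1728 * (4*31)^3 mod 41 = 35
j = 35 * 33^(-1) mod 41 = 11

j = 11 (mod 41)


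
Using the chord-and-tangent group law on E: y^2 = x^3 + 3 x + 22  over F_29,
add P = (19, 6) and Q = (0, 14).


P != Q, so use the chord formula.
s = (y2 - y1) / (x2 - x1) = (8) / (10) mod 29 = 24
x3 = s^2 - x1 - x2 mod 29 = 24^2 - 19 - 0 = 6
y3 = s (x1 - x3) - y1 mod 29 = 24 * (19 - 6) - 6 = 16

P + Q = (6, 16)


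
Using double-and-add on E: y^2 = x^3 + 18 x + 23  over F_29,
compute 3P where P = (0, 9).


k = 3 = 11_2 (binary, LSB first: 11)
Double-and-add from P = (0, 9):
  bit 0 = 1: acc = O + (0, 9) = (0, 9)
  bit 1 = 1: acc = (0, 9) + (1, 19) = (12, 16)

3P = (12, 16)


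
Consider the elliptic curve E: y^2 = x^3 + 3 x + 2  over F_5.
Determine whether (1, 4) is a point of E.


Check whether y^2 = x^3 + 3 x + 2 (mod 5) for (x, y) = (1, 4).
LHS: y^2 = 4^2 mod 5 = 1
RHS: x^3 + 3 x + 2 = 1^3 + 3*1 + 2 mod 5 = 1
LHS = RHS

Yes, on the curve


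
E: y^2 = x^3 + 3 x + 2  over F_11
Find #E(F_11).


For each x in F_11, count y with y^2 = x^3 + 3 x + 2 mod 11:
  x = 2: RHS = 5, y in [4, 7]  -> 2 point(s)
  x = 3: RHS = 5, y in [4, 7]  -> 2 point(s)
  x = 4: RHS = 1, y in [1, 10]  -> 2 point(s)
  x = 6: RHS = 5, y in [4, 7]  -> 2 point(s)
  x = 7: RHS = 3, y in [5, 6]  -> 2 point(s)
  x = 10: RHS = 9, y in [3, 8]  -> 2 point(s)
Affine points: 12. Add the point at infinity: total = 13.

#E(F_11) = 13


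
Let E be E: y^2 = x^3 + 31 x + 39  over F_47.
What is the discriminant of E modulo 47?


4 a^3 + 27 b^2 = 4*31^3 + 27*39^2 = 119164 + 41067 = 160231
Delta = -16 * (160231) = -2563696
Delta mod 47 = 13

Delta = 13 (mod 47)


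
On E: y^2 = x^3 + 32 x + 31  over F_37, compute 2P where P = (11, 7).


Doubling: s = (3 x1^2 + a) / (2 y1)
s = (3*11^2 + 32) / (2*7) mod 37 = 15
x3 = s^2 - 2 x1 mod 37 = 15^2 - 2*11 = 18
y3 = s (x1 - x3) - y1 mod 37 = 15 * (11 - 18) - 7 = 36

2P = (18, 36)


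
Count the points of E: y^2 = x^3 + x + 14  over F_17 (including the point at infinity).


For each x in F_17, count y with y^2 = x^3 + 1 x + 14 mod 17:
  x = 1: RHS = 16, y in [4, 13]  -> 2 point(s)
  x = 5: RHS = 8, y in [5, 12]  -> 2 point(s)
  x = 6: RHS = 15, y in [7, 10]  -> 2 point(s)
  x = 9: RHS = 4, y in [2, 15]  -> 2 point(s)
  x = 10: RHS = 4, y in [2, 15]  -> 2 point(s)
  x = 11: RHS = 13, y in [8, 9]  -> 2 point(s)
  x = 14: RHS = 1, y in [1, 16]  -> 2 point(s)
  x = 15: RHS = 4, y in [2, 15]  -> 2 point(s)
Affine points: 16. Add the point at infinity: total = 17.

#E(F_17) = 17


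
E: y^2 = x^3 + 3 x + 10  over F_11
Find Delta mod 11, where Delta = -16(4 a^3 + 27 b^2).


4 a^3 + 27 b^2 = 4*3^3 + 27*10^2 = 108 + 2700 = 2808
Delta = -16 * (2808) = -44928
Delta mod 11 = 7

Delta = 7 (mod 11)


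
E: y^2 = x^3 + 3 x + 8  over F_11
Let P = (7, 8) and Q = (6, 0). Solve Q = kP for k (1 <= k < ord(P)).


Enumerate multiples of P until we hit Q = (6, 0):
  1P = (7, 8)
  2P = (6, 0)
Match found at i = 2.

k = 2


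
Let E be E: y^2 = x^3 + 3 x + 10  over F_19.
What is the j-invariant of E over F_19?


Delta = -16(4 a^3 + 27 b^2) mod 19 = 7
-1728 * (4 a)^3 = -1728 * (4*3)^3 mod 19 = 18
j = 18 * 7^(-1) mod 19 = 8

j = 8 (mod 19)


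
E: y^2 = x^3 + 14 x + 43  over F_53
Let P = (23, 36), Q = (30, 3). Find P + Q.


P != Q, so use the chord formula.
s = (y2 - y1) / (x2 - x1) = (20) / (7) mod 53 = 18
x3 = s^2 - x1 - x2 mod 53 = 18^2 - 23 - 30 = 6
y3 = s (x1 - x3) - y1 mod 53 = 18 * (23 - 6) - 36 = 5

P + Q = (6, 5)


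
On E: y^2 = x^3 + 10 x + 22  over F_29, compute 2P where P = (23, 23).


Doubling: s = (3 x1^2 + a) / (2 y1)
s = (3*23^2 + 10) / (2*23) mod 29 = 24
x3 = s^2 - 2 x1 mod 29 = 24^2 - 2*23 = 8
y3 = s (x1 - x3) - y1 mod 29 = 24 * (23 - 8) - 23 = 18

2P = (8, 18)


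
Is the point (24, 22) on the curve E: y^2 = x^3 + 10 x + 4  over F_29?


Check whether y^2 = x^3 + 10 x + 4 (mod 29) for (x, y) = (24, 22).
LHS: y^2 = 22^2 mod 29 = 20
RHS: x^3 + 10 x + 4 = 24^3 + 10*24 + 4 mod 29 = 3
LHS != RHS

No, not on the curve


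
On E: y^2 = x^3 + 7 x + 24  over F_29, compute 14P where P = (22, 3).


k = 14 = 1110_2 (binary, LSB first: 0111)
Double-and-add from P = (22, 3):
  bit 0 = 0: acc unchanged = O
  bit 1 = 1: acc = O + (9, 2) = (9, 2)
  bit 2 = 1: acc = (9, 2) + (24, 3) = (0, 16)
  bit 3 = 1: acc = (0, 16) + (26, 18) = (26, 11)

14P = (26, 11)


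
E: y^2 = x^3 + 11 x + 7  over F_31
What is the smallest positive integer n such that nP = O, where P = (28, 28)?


Compute successive multiples of P until we hit O:
  1P = (28, 28)
  2P = (22, 27)
  3P = (6, 17)
  4P = (5, 30)
  5P = (0, 10)
  6P = (8, 7)
  7P = (3, 6)
  8P = (10, 30)
  ... (continuing to 31P)
  31P = O

ord(P) = 31


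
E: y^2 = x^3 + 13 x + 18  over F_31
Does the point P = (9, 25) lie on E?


Check whether y^2 = x^3 + 13 x + 18 (mod 31) for (x, y) = (9, 25).
LHS: y^2 = 25^2 mod 31 = 5
RHS: x^3 + 13 x + 18 = 9^3 + 13*9 + 18 mod 31 = 27
LHS != RHS

No, not on the curve


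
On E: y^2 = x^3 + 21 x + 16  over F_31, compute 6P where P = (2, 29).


k = 6 = 110_2 (binary, LSB first: 011)
Double-and-add from P = (2, 29):
  bit 0 = 0: acc unchanged = O
  bit 1 = 1: acc = O + (4, 3) = (4, 3)
  bit 2 = 1: acc = (4, 3) + (8, 13) = (2, 2)

6P = (2, 2)


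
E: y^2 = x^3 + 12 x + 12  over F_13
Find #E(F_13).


For each x in F_13, count y with y^2 = x^3 + 12 x + 12 mod 13:
  x = 0: RHS = 12, y in [5, 8]  -> 2 point(s)
  x = 1: RHS = 12, y in [5, 8]  -> 2 point(s)
  x = 3: RHS = 10, y in [6, 7]  -> 2 point(s)
  x = 6: RHS = 1, y in [1, 12]  -> 2 point(s)
  x = 7: RHS = 10, y in [6, 7]  -> 2 point(s)
  x = 8: RHS = 9, y in [3, 10]  -> 2 point(s)
  x = 9: RHS = 4, y in [2, 11]  -> 2 point(s)
  x = 10: RHS = 1, y in [1, 12]  -> 2 point(s)
  x = 12: RHS = 12, y in [5, 8]  -> 2 point(s)
Affine points: 18. Add the point at infinity: total = 19.

#E(F_13) = 19


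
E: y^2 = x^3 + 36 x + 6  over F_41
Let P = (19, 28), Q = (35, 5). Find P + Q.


P != Q, so use the chord formula.
s = (y2 - y1) / (x2 - x1) = (18) / (16) mod 41 = 37
x3 = s^2 - x1 - x2 mod 41 = 37^2 - 19 - 35 = 3
y3 = s (x1 - x3) - y1 mod 41 = 37 * (19 - 3) - 28 = 31

P + Q = (3, 31)


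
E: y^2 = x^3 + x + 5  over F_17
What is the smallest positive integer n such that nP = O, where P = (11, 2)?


Compute successive multiples of P until we hit O:
  1P = (11, 2)
  2P = (14, 14)
  3P = (8, 10)
  4P = (7, 10)
  5P = (3, 16)
  6P = (5, 13)
  7P = (2, 7)
  8P = (2, 10)
  ... (continuing to 15P)
  15P = O

ord(P) = 15


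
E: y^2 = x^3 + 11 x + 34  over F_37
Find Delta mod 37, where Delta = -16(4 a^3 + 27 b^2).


4 a^3 + 27 b^2 = 4*11^3 + 27*34^2 = 5324 + 31212 = 36536
Delta = -16 * (36536) = -584576
Delta mod 37 = 24

Delta = 24 (mod 37)


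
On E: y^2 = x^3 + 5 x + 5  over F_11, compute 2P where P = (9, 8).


Doubling: s = (3 x1^2 + a) / (2 y1)
s = (3*9^2 + 5) / (2*8) mod 11 = 10
x3 = s^2 - 2 x1 mod 11 = 10^2 - 2*9 = 5
y3 = s (x1 - x3) - y1 mod 11 = 10 * (9 - 5) - 8 = 10

2P = (5, 10)


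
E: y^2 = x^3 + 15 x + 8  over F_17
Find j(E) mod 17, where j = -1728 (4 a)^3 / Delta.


Delta = -16(4 a^3 + 27 b^2) mod 17 = 13
-1728 * (4 a)^3 = -1728 * (4*15)^3 mod 17 = 5
j = 5 * 13^(-1) mod 17 = 3

j = 3 (mod 17)


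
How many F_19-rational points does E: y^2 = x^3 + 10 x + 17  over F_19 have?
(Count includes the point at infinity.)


For each x in F_19, count y with y^2 = x^3 + 10 x + 17 mod 19:
  x = 0: RHS = 17, y in [6, 13]  -> 2 point(s)
  x = 1: RHS = 9, y in [3, 16]  -> 2 point(s)
  x = 2: RHS = 7, y in [8, 11]  -> 2 point(s)
  x = 3: RHS = 17, y in [6, 13]  -> 2 point(s)
  x = 4: RHS = 7, y in [8, 11]  -> 2 point(s)
  x = 8: RHS = 1, y in [1, 18]  -> 2 point(s)
  x = 9: RHS = 0, y in [0]  -> 1 point(s)
  x = 13: RHS = 7, y in [8, 11]  -> 2 point(s)
  x = 16: RHS = 17, y in [6, 13]  -> 2 point(s)
  x = 18: RHS = 6, y in [5, 14]  -> 2 point(s)
Affine points: 19. Add the point at infinity: total = 20.

#E(F_19) = 20
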